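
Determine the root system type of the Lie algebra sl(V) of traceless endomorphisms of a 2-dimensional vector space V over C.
A_1 (sl(2))

This is sl(2), which has dimension 2^2 - 1 = 3 and rank 2 - 1 = 1 (a Cartan subalgebra is the diagonal traceless matrices). In the classification of classical Lie algebras, the special linear algebra sl(n+1) has type A_n; here n = 1, so the Dynkin diagram is a chain of 1 nodes with single edges (A_1). Hence the type is A_1.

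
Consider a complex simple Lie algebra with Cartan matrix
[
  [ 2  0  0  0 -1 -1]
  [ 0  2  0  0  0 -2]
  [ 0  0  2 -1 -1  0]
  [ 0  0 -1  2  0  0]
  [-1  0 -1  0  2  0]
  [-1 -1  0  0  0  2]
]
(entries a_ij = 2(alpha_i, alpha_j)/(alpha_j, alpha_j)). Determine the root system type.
The matrix has rank 6 with 2's on the diagonal. Reading the off-diagonal entries as Dynkin edges (a single edge where a_ij = a_ji = -1; a double or triple edge where a_ij * a_ji = 2 or 3), the diagram is a chain of 6 nodes with a double edge at one end; the terminal node there is the unique long simple root (C_6). One simple-root ordering that puts it in standard form is (alpha_4, alpha_3, alpha_5, alpha_1, alpha_6, alpha_2). So the algebra is type C_6, i.e. sp(12).

C6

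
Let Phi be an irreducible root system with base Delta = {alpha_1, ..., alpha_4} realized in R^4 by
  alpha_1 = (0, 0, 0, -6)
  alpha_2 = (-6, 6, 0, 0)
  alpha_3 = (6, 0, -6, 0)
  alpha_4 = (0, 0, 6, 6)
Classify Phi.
Compute the Cartan integers a_ij = 2(alpha_i, alpha_j)/(alpha_j, alpha_j); the resulting 4x4 Cartan matrix is
[[2, 0, 0, -1], [0, 2, -1, 0], [0, -1, 2, -1], [-2, 0, -1, 2]].
The roots have two lengths (squared-length ratio 2:1); the short ones are alpha_{1}. The associated Dynkin diagram is a chain of 4 nodes with a double edge at one end; the terminal node there is the unique short simple root (B_4), so the type is B_4 (the algebra so(9)).

B_4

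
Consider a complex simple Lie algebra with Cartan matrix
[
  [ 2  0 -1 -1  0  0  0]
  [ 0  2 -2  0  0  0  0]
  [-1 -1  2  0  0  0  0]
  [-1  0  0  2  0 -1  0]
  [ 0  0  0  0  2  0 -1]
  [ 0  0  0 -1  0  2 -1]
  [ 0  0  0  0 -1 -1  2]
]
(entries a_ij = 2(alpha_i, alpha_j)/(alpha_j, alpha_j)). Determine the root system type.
The matrix has rank 7 with 2's on the diagonal. Reading the off-diagonal entries as Dynkin edges (a single edge where a_ij = a_ji = -1; a double or triple edge where a_ij * a_ji = 2 or 3), the diagram is a chain of 7 nodes with a double edge at one end; the terminal node there is the unique long simple root (C_7). One simple-root ordering that puts it in standard form is (alpha_5, alpha_7, alpha_6, alpha_4, alpha_1, alpha_3, alpha_2). So the algebra is type C_7, i.e. sp(14).

C7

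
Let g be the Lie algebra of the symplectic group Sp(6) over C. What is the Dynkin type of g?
This is sp(6), which has dimension 6(6+1)/2 = 21 and rank 6/2 = 3. In the classification of classical Lie algebras, the symplectic algebra sp(2n) has type C_n; here n = 3, so the Dynkin diagram is a chain of 3 nodes with a double edge at one end; the terminal node there is the unique long simple root (C_3). Hence the type is C_3.

C3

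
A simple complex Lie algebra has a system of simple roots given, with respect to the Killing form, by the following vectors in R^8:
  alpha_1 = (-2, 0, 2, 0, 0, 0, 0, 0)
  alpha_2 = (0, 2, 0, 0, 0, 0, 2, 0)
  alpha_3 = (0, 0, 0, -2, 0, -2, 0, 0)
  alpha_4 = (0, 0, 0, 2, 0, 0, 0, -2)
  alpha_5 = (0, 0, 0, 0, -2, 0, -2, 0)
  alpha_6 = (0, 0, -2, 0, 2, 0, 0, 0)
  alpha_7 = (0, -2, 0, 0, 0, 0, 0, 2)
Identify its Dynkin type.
Compute the Cartan integers a_ij = 2(alpha_i, alpha_j)/(alpha_j, alpha_j); the resulting 7x7 Cartan matrix is
[[2, 0, 0, 0, 0, -1, 0], [0, 2, 0, 0, -1, 0, -1], [0, 0, 2, -1, 0, 0, 0], [0, 0, -1, 2, 0, 0, -1], [0, -1, 0, 0, 2, -1, 0], [-1, 0, 0, 0, -1, 2, 0], [0, -1, 0, -1, 0, 0, 2]].
All simple roots have the same length, so the diagram is simply laced. The associated Dynkin diagram is a chain of 7 nodes with single edges (A_7), so the type is A_7 (the algebra sl(8)).

A7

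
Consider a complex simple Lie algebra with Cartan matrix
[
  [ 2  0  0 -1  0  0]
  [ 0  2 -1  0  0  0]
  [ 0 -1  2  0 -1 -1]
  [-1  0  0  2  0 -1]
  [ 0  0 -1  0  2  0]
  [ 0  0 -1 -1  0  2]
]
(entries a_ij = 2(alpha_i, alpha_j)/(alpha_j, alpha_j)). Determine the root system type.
The matrix has rank 6 with 2's on the diagonal. Reading the off-diagonal entries as Dynkin edges (a single edge where a_ij = a_ji = -1; a double or triple edge where a_ij * a_ji = 2 or 3), the diagram is a chain of 4 nodes with a fork of two nodes at one end (D_6). One simple-root ordering that puts it in standard form is (alpha_1, alpha_4, alpha_6, alpha_3, alpha_2, alpha_5). So the algebra is type D_6, i.e. so(12).

type D_6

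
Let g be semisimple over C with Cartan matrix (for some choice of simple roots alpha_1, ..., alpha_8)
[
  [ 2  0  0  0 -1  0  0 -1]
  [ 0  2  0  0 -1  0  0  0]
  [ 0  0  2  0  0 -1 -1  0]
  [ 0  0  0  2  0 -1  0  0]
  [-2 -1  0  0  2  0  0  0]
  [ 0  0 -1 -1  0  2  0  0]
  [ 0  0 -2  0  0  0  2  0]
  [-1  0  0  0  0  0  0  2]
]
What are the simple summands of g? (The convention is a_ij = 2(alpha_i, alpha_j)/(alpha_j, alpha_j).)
The diagram associated to this matrix has two connected components: the simple roots {alpha_3, alpha_4, alpha_6, alpha_7} form a chain of 4 nodes with a double edge at one end; the terminal node there is the unique long simple root (C_4), and {alpha_1, alpha_2, alpha_5, alpha_8} form a chain of 4 nodes with a double edge between the middle two (F_4). A semisimple Lie algebra decomposes uniquely as the direct sum of simple ideals, one per connected component of its Dynkin diagram, so g ≅ C_4 ⊕ F_4 (dimension 36 + 52 = 88).

C_4 (sp(8)) ⊕ F_4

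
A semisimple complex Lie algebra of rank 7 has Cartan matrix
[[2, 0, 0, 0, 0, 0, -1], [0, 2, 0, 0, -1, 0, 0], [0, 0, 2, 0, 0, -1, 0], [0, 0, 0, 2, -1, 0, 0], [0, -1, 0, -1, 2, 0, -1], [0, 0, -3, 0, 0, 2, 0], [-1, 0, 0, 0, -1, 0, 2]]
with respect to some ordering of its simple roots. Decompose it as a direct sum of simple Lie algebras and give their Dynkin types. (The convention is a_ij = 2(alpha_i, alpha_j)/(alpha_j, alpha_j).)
D_5 (so(10)) ⊕ G_2

The diagram associated to this matrix has two connected components: the simple roots {alpha_1, alpha_2, alpha_4, alpha_5, alpha_7} form a chain of 3 nodes with a fork of two nodes at one end (D_5), and {alpha_3, alpha_6} form two nodes joined by a triple edge (G_2). A semisimple Lie algebra decomposes uniquely as the direct sum of simple ideals, one per connected component of its Dynkin diagram, so g ≅ D_5 ⊕ G_2 (dimension 45 + 14 = 59).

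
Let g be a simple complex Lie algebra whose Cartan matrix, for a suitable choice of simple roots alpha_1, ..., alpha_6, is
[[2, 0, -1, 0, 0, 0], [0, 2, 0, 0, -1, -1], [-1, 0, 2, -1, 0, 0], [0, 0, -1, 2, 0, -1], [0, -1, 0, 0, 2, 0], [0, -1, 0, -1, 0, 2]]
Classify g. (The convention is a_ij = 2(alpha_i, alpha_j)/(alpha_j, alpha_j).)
type A_6

The matrix has rank 6 with 2's on the diagonal. Reading the off-diagonal entries as Dynkin edges (a single edge where a_ij = a_ji = -1; a double or triple edge where a_ij * a_ji = 2 or 3), the diagram is a chain of 6 nodes with single edges (A_6). One simple-root ordering that puts it in standard form is (alpha_5, alpha_2, alpha_6, alpha_4, alpha_3, alpha_1). So the algebra is type A_6, i.e. sl(7).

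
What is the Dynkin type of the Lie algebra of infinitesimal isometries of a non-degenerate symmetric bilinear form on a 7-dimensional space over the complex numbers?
This is so(7) with 7 odd, which has dimension 7(7-1)/2 = 21 and rank (7-1)/2 = 3. In the classification of classical Lie algebras, the orthogonal algebra so(2n+1) in an odd number of variables has type B_n; here n = 3, so the Dynkin diagram is a chain of 3 nodes with a double edge at one end; the terminal node there is the unique short simple root (B_3). Hence the type is B_3.

type B_3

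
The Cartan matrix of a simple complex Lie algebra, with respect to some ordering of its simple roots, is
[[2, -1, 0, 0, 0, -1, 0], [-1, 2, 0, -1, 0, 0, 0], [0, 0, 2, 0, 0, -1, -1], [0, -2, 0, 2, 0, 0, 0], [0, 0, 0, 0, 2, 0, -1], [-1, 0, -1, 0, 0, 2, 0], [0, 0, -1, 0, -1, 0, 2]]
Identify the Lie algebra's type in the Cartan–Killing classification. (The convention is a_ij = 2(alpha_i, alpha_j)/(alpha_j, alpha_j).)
C_7

The matrix has rank 7 with 2's on the diagonal. Reading the off-diagonal entries as Dynkin edges (a single edge where a_ij = a_ji = -1; a double or triple edge where a_ij * a_ji = 2 or 3), the diagram is a chain of 7 nodes with a double edge at one end; the terminal node there is the unique long simple root (C_7). One simple-root ordering that puts it in standard form is (alpha_5, alpha_7, alpha_3, alpha_6, alpha_1, alpha_2, alpha_4). So the algebra is type C_7, i.e. sp(14).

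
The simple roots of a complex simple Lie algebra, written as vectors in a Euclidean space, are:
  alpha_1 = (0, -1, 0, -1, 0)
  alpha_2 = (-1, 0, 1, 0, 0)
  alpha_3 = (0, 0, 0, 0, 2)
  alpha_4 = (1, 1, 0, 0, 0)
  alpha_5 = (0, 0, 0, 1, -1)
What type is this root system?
Compute the Cartan integers a_ij = 2(alpha_i, alpha_j)/(alpha_j, alpha_j); the resulting 5x5 Cartan matrix is
[[2, 0, 0, -1, -1], [0, 2, 0, -1, 0], [0, 0, 2, 0, -2], [-1, -1, 0, 2, 0], [-1, 0, -1, 0, 2]].
The roots have two lengths (squared-length ratio 2:1); the short ones are alpha_{1,2,4,5}. The associated Dynkin diagram is a chain of 5 nodes with a double edge at one end; the terminal node there is the unique long simple root (C_5), so the type is C_5 (the algebra sp(10)).

C_5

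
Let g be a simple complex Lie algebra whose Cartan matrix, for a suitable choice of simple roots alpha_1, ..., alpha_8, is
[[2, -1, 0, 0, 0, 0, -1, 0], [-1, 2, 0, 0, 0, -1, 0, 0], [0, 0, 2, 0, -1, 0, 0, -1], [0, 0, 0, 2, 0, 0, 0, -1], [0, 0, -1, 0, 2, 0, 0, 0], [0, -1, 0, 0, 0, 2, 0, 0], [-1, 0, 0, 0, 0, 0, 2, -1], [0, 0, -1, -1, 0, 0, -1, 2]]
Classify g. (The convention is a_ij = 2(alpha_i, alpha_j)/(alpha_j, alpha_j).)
E_8

The matrix has rank 8 with 2's on the diagonal. Reading the off-diagonal entries as Dynkin edges (a single edge where a_ij = a_ji = -1; a double or triple edge where a_ij * a_ji = 2 or 3), the diagram is a chain of 7 nodes with one extra node attached to the third node from one end (E_8). One simple-root ordering that puts it in standard form is (alpha_5, alpha_4, alpha_3, alpha_8, alpha_7, alpha_1, alpha_2, alpha_6). So the algebra is type E_8.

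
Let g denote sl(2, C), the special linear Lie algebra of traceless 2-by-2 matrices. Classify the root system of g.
This is sl(2), which has dimension 2^2 - 1 = 3 and rank 2 - 1 = 1 (a Cartan subalgebra is the diagonal traceless matrices). In the classification of classical Lie algebras, the special linear algebra sl(n+1) has type A_n; here n = 1, so the Dynkin diagram is a chain of 1 nodes with single edges (A_1). Hence the type is A_1.

A_1 (sl(2))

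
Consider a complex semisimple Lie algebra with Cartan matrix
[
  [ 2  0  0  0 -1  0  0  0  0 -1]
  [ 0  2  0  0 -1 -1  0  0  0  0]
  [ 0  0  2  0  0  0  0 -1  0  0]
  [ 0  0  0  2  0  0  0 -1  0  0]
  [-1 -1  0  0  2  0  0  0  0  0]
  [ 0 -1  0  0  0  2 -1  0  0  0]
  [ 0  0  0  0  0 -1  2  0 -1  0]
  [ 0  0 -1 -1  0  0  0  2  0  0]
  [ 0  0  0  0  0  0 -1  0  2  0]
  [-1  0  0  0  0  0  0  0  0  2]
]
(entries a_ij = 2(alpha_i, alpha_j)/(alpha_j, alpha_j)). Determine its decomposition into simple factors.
The diagram associated to this matrix has two connected components: the simple roots {alpha_3, alpha_4, alpha_8} form a chain of 3 nodes with single edges (A_3), and {alpha_1, alpha_2, alpha_5, alpha_6, alpha_7, alpha_9, alpha_10} form a chain of 7 nodes with single edges (A_7). A semisimple Lie algebra decomposes uniquely as the direct sum of simple ideals, one per connected component of its Dynkin diagram, so g ≅ A_3 ⊕ A_7 (dimension 15 + 63 = 78).

A_3 ⊕ A_7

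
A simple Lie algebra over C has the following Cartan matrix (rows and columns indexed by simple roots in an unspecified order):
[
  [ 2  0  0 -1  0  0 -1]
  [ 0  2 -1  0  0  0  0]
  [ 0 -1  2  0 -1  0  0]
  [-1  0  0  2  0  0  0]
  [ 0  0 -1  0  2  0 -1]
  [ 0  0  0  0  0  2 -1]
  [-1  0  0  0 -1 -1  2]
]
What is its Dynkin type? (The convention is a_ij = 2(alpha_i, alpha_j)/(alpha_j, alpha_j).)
type E_7

The matrix has rank 7 with 2's on the diagonal. Reading the off-diagonal entries as Dynkin edges (a single edge where a_ij = a_ji = -1; a double or triple edge where a_ij * a_ji = 2 or 3), the diagram is a chain of 6 nodes with one extra node attached to the third node from one end (E_7). One simple-root ordering that puts it in standard form is (alpha_4, alpha_6, alpha_1, alpha_7, alpha_5, alpha_3, alpha_2). So the algebra is type E_7.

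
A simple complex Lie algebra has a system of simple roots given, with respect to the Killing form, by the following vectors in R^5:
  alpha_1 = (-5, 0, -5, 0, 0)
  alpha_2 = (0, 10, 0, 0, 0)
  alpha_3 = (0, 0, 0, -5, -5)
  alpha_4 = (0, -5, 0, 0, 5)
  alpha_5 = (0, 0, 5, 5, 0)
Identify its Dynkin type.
Compute the Cartan integers a_ij = 2(alpha_i, alpha_j)/(alpha_j, alpha_j); the resulting 5x5 Cartan matrix is
[[2, 0, 0, 0, -1], [0, 2, 0, -2, 0], [0, 0, 2, -1, -1], [0, -1, -1, 2, 0], [-1, 0, -1, 0, 2]].
The roots have two lengths (squared-length ratio 2:1); the short ones are alpha_{1,3,4,5}. The associated Dynkin diagram is a chain of 5 nodes with a double edge at one end; the terminal node there is the unique long simple root (C_5), so the type is C_5 (the algebra sp(10)).

type C_5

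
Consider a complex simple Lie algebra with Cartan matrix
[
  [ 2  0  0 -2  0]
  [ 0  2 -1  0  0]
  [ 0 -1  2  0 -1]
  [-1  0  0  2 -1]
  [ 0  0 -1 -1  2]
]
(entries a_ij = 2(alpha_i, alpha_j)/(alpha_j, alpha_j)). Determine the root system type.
The matrix has rank 5 with 2's on the diagonal. Reading the off-diagonal entries as Dynkin edges (a single edge where a_ij = a_ji = -1; a double or triple edge where a_ij * a_ji = 2 or 3), the diagram is a chain of 5 nodes with a double edge at one end; the terminal node there is the unique long simple root (C_5). One simple-root ordering that puts it in standard form is (alpha_2, alpha_3, alpha_5, alpha_4, alpha_1). So the algebra is type C_5, i.e. sp(10).

type C_5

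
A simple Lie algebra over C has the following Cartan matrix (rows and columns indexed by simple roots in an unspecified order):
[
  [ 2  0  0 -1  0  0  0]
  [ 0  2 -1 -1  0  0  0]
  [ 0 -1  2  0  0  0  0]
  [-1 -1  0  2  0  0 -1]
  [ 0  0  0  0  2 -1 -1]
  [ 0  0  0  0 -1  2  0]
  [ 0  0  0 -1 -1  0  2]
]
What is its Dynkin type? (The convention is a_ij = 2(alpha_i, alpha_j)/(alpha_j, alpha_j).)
type E_7

The matrix has rank 7 with 2's on the diagonal. Reading the off-diagonal entries as Dynkin edges (a single edge where a_ij = a_ji = -1; a double or triple edge where a_ij * a_ji = 2 or 3), the diagram is a chain of 6 nodes with one extra node attached to the third node from one end (E_7). One simple-root ordering that puts it in standard form is (alpha_3, alpha_1, alpha_2, alpha_4, alpha_7, alpha_5, alpha_6). So the algebra is type E_7.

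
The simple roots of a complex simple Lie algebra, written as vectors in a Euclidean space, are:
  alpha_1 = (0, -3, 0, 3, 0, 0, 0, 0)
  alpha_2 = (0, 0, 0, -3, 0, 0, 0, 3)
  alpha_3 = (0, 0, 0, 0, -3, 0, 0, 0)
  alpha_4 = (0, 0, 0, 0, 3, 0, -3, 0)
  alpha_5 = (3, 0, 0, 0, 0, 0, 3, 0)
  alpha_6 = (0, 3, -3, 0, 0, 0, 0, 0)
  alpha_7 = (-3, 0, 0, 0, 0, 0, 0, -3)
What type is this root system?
Compute the Cartan integers a_ij = 2(alpha_i, alpha_j)/(alpha_j, alpha_j); the resulting 7x7 Cartan matrix is
[[2, -1, 0, 0, 0, -1, 0], [-1, 2, 0, 0, 0, 0, -1], [0, 0, 2, -1, 0, 0, 0], [0, 0, -2, 2, -1, 0, 0], [0, 0, 0, -1, 2, 0, -1], [-1, 0, 0, 0, 0, 2, 0], [0, -1, 0, 0, -1, 0, 2]].
The roots have two lengths (squared-length ratio 2:1); the short ones are alpha_{3}. The associated Dynkin diagram is a chain of 7 nodes with a double edge at one end; the terminal node there is the unique short simple root (B_7), so the type is B_7 (the algebra so(15)).

B_7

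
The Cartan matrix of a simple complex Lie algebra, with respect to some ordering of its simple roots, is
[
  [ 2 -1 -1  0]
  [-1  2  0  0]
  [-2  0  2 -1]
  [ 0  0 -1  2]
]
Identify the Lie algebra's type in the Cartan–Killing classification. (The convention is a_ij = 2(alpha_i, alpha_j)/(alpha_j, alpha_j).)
The matrix has rank 4 with 2's on the diagonal. Reading the off-diagonal entries as Dynkin edges (a single edge where a_ij = a_ji = -1; a double or triple edge where a_ij * a_ji = 2 or 3), the diagram is a chain of 4 nodes with a double edge between the middle two (F_4). One simple-root ordering that puts it in standard form is (alpha_4, alpha_3, alpha_1, alpha_2). So the algebra is type F_4.

type F_4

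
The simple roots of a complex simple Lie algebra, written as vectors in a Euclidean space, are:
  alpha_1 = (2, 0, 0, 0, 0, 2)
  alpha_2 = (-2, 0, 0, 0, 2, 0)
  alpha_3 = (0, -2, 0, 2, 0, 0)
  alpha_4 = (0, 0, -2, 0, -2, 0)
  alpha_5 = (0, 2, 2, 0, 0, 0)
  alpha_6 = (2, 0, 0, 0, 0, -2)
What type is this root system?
Compute the Cartan integers a_ij = 2(alpha_i, alpha_j)/(alpha_j, alpha_j); the resulting 6x6 Cartan matrix is
[[2, -1, 0, 0, 0, 0], [-1, 2, 0, -1, 0, -1], [0, 0, 2, 0, -1, 0], [0, -1, 0, 2, -1, 0], [0, 0, -1, -1, 2, 0], [0, -1, 0, 0, 0, 2]].
All simple roots have the same length, so the diagram is simply laced. The associated Dynkin diagram is a chain of 4 nodes with a fork of two nodes at one end (D_6), so the type is D_6 (the algebra so(12)).

D_6 (so(12))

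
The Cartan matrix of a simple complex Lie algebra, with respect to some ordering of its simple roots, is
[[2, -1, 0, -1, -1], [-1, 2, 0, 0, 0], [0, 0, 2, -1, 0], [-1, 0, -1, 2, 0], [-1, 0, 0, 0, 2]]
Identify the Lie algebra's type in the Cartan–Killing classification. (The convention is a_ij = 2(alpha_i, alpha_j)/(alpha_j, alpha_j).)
D_5 (so(10))

The matrix has rank 5 with 2's on the diagonal. Reading the off-diagonal entries as Dynkin edges (a single edge where a_ij = a_ji = -1; a double or triple edge where a_ij * a_ji = 2 or 3), the diagram is a chain of 3 nodes with a fork of two nodes at one end (D_5). One simple-root ordering that puts it in standard form is (alpha_3, alpha_4, alpha_1, alpha_5, alpha_2). So the algebra is type D_5, i.e. so(10).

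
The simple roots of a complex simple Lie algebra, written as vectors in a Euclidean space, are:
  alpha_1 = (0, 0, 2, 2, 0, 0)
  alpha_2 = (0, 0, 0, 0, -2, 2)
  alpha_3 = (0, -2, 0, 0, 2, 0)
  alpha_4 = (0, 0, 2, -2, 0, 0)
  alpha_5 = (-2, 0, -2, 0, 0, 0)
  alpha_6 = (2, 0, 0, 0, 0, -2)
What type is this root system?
type D_6

Compute the Cartan integers a_ij = 2(alpha_i, alpha_j)/(alpha_j, alpha_j); the resulting 6x6 Cartan matrix is
[[2, 0, 0, 0, -1, 0], [0, 2, -1, 0, 0, -1], [0, -1, 2, 0, 0, 0], [0, 0, 0, 2, -1, 0], [-1, 0, 0, -1, 2, -1], [0, -1, 0, 0, -1, 2]].
All simple roots have the same length, so the diagram is simply laced. The associated Dynkin diagram is a chain of 4 nodes with a fork of two nodes at one end (D_6), so the type is D_6 (the algebra so(12)).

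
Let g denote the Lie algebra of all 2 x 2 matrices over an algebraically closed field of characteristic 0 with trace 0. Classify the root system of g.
type A_1

This is sl(2), which has dimension 2^2 - 1 = 3 and rank 2 - 1 = 1 (a Cartan subalgebra is the diagonal traceless matrices). In the classification of classical Lie algebras, the special linear algebra sl(n+1) has type A_n; here n = 1, so the Dynkin diagram is a chain of 1 nodes with single edges (A_1). Hence the type is A_1.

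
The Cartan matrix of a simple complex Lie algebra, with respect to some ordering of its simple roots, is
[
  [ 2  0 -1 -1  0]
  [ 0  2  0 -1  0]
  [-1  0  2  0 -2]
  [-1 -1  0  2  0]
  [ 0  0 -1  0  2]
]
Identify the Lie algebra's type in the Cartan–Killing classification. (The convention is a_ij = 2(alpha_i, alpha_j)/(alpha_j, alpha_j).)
B_5 (so(11))

The matrix has rank 5 with 2's on the diagonal. Reading the off-diagonal entries as Dynkin edges (a single edge where a_ij = a_ji = -1; a double or triple edge where a_ij * a_ji = 2 or 3), the diagram is a chain of 5 nodes with a double edge at one end; the terminal node there is the unique short simple root (B_5). One simple-root ordering that puts it in standard form is (alpha_2, alpha_4, alpha_1, alpha_3, alpha_5). So the algebra is type B_5, i.e. so(11).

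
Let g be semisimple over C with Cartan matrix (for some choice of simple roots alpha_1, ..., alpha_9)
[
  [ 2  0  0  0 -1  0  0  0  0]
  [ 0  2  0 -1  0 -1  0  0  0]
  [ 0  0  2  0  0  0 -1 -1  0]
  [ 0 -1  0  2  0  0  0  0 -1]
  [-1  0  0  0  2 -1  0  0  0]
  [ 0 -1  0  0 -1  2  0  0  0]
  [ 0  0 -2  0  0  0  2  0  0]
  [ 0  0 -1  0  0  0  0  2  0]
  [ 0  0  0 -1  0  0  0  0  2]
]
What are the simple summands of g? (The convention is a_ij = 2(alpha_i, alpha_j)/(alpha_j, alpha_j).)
The diagram associated to this matrix has two connected components: the simple roots {alpha_1, alpha_2, alpha_4, alpha_5, alpha_6, alpha_9} form a chain of 6 nodes with single edges (A_6), and {alpha_3, alpha_7, alpha_8} form a chain of 3 nodes with a double edge at one end; the terminal node there is the unique long simple root (C_3). A semisimple Lie algebra decomposes uniquely as the direct sum of simple ideals, one per connected component of its Dynkin diagram, so g ≅ A_6 ⊕ C_3 (dimension 48 + 21 = 69).

type A_6 + type C_3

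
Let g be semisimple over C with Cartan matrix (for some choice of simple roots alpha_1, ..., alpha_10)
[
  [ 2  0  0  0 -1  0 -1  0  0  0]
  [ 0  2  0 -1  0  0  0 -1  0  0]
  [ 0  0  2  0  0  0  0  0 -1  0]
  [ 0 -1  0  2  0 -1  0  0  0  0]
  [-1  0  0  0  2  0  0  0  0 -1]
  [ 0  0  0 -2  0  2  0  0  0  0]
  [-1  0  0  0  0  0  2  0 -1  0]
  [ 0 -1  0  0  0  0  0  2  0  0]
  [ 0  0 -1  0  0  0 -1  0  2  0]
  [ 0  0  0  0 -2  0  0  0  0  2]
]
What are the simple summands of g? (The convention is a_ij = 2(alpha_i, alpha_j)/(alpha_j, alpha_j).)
type C_4 ⊕ type C_6

The diagram associated to this matrix has two connected components: the simple roots {alpha_2, alpha_4, alpha_6, alpha_8} form a chain of 4 nodes with a double edge at one end; the terminal node there is the unique long simple root (C_4), and {alpha_1, alpha_3, alpha_5, alpha_7, alpha_9, alpha_10} form a chain of 6 nodes with a double edge at one end; the terminal node there is the unique long simple root (C_6). A semisimple Lie algebra decomposes uniquely as the direct sum of simple ideals, one per connected component of its Dynkin diagram, so g ≅ C_4 ⊕ C_6 (dimension 36 + 78 = 114).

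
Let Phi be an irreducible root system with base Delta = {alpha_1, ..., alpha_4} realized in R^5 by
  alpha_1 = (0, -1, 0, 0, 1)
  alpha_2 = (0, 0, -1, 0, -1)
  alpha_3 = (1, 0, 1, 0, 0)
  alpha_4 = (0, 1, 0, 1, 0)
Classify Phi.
Compute the Cartan integers a_ij = 2(alpha_i, alpha_j)/(alpha_j, alpha_j); the resulting 4x4 Cartan matrix is
[[2, -1, 0, -1], [-1, 2, -1, 0], [0, -1, 2, 0], [-1, 0, 0, 2]].
All simple roots have the same length, so the diagram is simply laced. The associated Dynkin diagram is a chain of 4 nodes with single edges (A_4), so the type is A_4 (the algebra sl(5)).

A4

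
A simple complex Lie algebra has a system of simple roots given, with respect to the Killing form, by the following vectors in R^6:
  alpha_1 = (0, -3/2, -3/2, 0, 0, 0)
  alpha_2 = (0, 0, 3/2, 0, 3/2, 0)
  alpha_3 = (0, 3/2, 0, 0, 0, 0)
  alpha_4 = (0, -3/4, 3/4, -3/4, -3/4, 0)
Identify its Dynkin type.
type F_4

Compute the Cartan integers a_ij = 2(alpha_i, alpha_j)/(alpha_j, alpha_j); the resulting 4x4 Cartan matrix is
[[2, -1, -2, 0], [-1, 2, 0, 0], [-1, 0, 2, -1], [0, 0, -1, 2]].
The roots have two lengths (squared-length ratio 2:1); the short ones are alpha_{3,4}. The associated Dynkin diagram is a chain of 4 nodes with a double edge between the middle two (F_4), so the type is F_4.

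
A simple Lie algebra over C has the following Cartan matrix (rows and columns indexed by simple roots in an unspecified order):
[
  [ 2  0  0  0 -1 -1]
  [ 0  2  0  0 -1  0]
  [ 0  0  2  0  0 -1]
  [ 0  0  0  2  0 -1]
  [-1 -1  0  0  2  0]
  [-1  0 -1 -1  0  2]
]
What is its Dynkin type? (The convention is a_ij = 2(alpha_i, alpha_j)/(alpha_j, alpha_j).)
type D_6

The matrix has rank 6 with 2's on the diagonal. Reading the off-diagonal entries as Dynkin edges (a single edge where a_ij = a_ji = -1; a double or triple edge where a_ij * a_ji = 2 or 3), the diagram is a chain of 4 nodes with a fork of two nodes at one end (D_6). One simple-root ordering that puts it in standard form is (alpha_2, alpha_5, alpha_1, alpha_6, alpha_3, alpha_4). So the algebra is type D_6, i.e. so(12).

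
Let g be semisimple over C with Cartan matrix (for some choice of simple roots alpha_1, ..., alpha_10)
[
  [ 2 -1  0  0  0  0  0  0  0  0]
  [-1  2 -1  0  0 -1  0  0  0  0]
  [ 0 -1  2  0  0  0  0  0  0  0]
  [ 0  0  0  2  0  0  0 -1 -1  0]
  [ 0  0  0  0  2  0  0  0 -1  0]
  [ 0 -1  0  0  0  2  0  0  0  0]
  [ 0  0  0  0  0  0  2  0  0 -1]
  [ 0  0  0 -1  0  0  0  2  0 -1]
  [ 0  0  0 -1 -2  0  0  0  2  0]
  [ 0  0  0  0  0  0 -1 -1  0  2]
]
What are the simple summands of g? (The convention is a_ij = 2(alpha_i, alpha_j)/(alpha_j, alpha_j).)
B_6 + D_4

The diagram associated to this matrix has two connected components: the simple roots {alpha_4, alpha_5, alpha_7, alpha_8, alpha_9, alpha_10} form a chain of 6 nodes with a double edge at one end; the terminal node there is the unique short simple root (B_6), and {alpha_1, alpha_2, alpha_3, alpha_6} form a chain of 2 nodes with a fork of two nodes at one end (D_4). A semisimple Lie algebra decomposes uniquely as the direct sum of simple ideals, one per connected component of its Dynkin diagram, so g ≅ B_6 ⊕ D_4 (dimension 78 + 28 = 106).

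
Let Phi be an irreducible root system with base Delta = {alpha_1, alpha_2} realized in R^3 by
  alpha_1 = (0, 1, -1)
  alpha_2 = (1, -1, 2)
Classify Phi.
type G_2

Compute the Cartan integers a_ij = 2(alpha_i, alpha_j)/(alpha_j, alpha_j); the resulting 2x2 Cartan matrix is
[[2, -1], [-3, 2]].
The roots have two lengths (squared-length ratio 3:1); the short ones are alpha_{1}. The associated Dynkin diagram is two nodes joined by a triple edge (G_2), so the type is G_2.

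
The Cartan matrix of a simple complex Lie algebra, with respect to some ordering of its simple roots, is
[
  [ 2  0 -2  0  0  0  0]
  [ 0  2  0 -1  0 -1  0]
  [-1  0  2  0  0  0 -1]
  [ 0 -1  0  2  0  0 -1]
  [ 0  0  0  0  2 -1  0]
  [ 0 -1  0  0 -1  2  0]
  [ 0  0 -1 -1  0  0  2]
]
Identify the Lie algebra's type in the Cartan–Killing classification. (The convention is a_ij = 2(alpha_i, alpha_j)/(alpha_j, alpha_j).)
C_7

The matrix has rank 7 with 2's on the diagonal. Reading the off-diagonal entries as Dynkin edges (a single edge where a_ij = a_ji = -1; a double or triple edge where a_ij * a_ji = 2 or 3), the diagram is a chain of 7 nodes with a double edge at one end; the terminal node there is the unique long simple root (C_7). One simple-root ordering that puts it in standard form is (alpha_5, alpha_6, alpha_2, alpha_4, alpha_7, alpha_3, alpha_1). So the algebra is type C_7, i.e. sp(14).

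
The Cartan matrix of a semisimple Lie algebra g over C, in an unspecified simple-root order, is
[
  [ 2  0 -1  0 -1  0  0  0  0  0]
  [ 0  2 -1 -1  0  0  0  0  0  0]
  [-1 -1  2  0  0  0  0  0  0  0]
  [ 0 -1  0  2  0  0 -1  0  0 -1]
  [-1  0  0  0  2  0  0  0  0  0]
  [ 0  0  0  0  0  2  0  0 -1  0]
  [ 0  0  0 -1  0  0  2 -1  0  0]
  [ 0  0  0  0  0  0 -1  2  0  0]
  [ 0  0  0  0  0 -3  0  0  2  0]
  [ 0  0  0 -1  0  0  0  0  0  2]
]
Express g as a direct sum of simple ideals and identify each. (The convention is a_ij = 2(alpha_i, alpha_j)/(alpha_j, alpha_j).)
E_8 + G_2

The diagram associated to this matrix has two connected components: the simple roots {alpha_1, alpha_2, alpha_3, alpha_4, alpha_5, alpha_7, alpha_8, alpha_10} form a chain of 7 nodes with one extra node attached to the third node from one end (E_8), and {alpha_6, alpha_9} form two nodes joined by a triple edge (G_2). A semisimple Lie algebra decomposes uniquely as the direct sum of simple ideals, one per connected component of its Dynkin diagram, so g ≅ E_8 ⊕ G_2 (dimension 248 + 14 = 262).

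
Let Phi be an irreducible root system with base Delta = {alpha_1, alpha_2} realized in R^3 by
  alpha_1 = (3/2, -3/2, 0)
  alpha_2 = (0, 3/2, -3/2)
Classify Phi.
Compute the Cartan integers a_ij = 2(alpha_i, alpha_j)/(alpha_j, alpha_j); the resulting 2x2 Cartan matrix is
[[2, -1], [-1, 2]].
All simple roots have the same length, so the diagram is simply laced. The associated Dynkin diagram is a chain of 2 nodes with single edges (A_2), so the type is A_2 (the algebra sl(3)).

A_2 (sl(3))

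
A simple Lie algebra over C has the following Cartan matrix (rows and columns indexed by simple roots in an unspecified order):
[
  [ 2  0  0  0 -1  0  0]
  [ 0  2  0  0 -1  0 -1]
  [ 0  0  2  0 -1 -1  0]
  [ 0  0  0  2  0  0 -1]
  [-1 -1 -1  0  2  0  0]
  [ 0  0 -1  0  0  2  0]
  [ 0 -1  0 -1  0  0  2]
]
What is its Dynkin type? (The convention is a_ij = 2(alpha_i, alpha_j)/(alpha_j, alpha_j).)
E_7

The matrix has rank 7 with 2's on the diagonal. Reading the off-diagonal entries as Dynkin edges (a single edge where a_ij = a_ji = -1; a double or triple edge where a_ij * a_ji = 2 or 3), the diagram is a chain of 6 nodes with one extra node attached to the third node from one end (E_7). One simple-root ordering that puts it in standard form is (alpha_6, alpha_1, alpha_3, alpha_5, alpha_2, alpha_7, alpha_4). So the algebra is type E_7.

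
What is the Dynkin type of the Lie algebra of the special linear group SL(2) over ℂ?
type A_1

This is sl(2), which has dimension 2^2 - 1 = 3 and rank 2 - 1 = 1 (a Cartan subalgebra is the diagonal traceless matrices). In the classification of classical Lie algebras, the special linear algebra sl(n+1) has type A_n; here n = 1, so the Dynkin diagram is a chain of 1 nodes with single edges (A_1). Hence the type is A_1.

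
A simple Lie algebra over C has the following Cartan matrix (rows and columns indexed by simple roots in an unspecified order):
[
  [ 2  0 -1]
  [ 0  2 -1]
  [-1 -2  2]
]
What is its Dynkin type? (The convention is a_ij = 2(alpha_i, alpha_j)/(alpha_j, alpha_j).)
The matrix has rank 3 with 2's on the diagonal. Reading the off-diagonal entries as Dynkin edges (a single edge where a_ij = a_ji = -1; a double or triple edge where a_ij * a_ji = 2 or 3), the diagram is a chain of 3 nodes with a double edge at one end; the terminal node there is the unique short simple root (B_3). One simple-root ordering that puts it in standard form is (alpha_1, alpha_3, alpha_2). So the algebra is type B_3, i.e. so(7).

type B_3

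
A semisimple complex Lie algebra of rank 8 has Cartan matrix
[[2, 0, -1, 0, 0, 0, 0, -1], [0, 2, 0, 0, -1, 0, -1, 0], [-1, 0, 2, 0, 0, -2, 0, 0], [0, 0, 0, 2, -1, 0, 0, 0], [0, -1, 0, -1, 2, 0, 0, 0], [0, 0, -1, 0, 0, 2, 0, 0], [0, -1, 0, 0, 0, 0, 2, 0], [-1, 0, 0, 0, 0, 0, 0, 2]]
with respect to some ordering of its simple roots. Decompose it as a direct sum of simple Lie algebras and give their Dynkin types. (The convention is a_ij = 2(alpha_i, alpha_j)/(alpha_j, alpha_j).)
The diagram associated to this matrix has two connected components: the simple roots {alpha_2, alpha_4, alpha_5, alpha_7} form a chain of 4 nodes with single edges (A_4), and {alpha_1, alpha_3, alpha_6, alpha_8} form a chain of 4 nodes with a double edge at one end; the terminal node there is the unique short simple root (B_4). A semisimple Lie algebra decomposes uniquely as the direct sum of simple ideals, one per connected component of its Dynkin diagram, so g ≅ A_4 ⊕ B_4 (dimension 24 + 36 = 60).

type A_4 ⊕ type B_4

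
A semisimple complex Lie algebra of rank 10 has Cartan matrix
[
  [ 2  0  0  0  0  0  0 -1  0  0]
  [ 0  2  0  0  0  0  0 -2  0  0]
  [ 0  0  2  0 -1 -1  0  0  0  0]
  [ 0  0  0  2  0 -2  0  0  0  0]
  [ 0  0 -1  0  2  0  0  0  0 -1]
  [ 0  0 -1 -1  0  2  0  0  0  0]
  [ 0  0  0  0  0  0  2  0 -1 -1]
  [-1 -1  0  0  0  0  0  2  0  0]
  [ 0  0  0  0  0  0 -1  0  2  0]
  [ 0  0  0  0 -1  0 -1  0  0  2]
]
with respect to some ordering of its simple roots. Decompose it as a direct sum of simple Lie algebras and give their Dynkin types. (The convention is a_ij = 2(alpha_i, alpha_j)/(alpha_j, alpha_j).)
C_3 + C_7

The diagram associated to this matrix has two connected components: the simple roots {alpha_1, alpha_2, alpha_8} form a chain of 3 nodes with a double edge at one end; the terminal node there is the unique long simple root (C_3), and {alpha_3, alpha_4, alpha_5, alpha_6, alpha_7, alpha_9, alpha_10} form a chain of 7 nodes with a double edge at one end; the terminal node there is the unique long simple root (C_7). A semisimple Lie algebra decomposes uniquely as the direct sum of simple ideals, one per connected component of its Dynkin diagram, so g ≅ C_3 ⊕ C_7 (dimension 21 + 105 = 126).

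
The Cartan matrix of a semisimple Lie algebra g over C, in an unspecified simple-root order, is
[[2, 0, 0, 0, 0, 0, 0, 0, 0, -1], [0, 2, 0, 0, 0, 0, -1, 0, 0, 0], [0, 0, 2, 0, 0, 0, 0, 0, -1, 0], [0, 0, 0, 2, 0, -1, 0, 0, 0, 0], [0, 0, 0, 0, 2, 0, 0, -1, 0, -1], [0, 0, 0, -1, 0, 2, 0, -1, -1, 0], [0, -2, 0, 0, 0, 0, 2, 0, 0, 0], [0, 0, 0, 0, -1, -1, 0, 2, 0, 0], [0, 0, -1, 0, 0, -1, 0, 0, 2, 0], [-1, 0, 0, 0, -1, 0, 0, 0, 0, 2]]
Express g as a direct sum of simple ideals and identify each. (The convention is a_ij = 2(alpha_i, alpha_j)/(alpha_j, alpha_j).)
type B_2 + type E_8

The diagram associated to this matrix has two connected components: the simple roots {alpha_2, alpha_7} form a chain of 2 nodes with a double edge at one end; the terminal node there is the unique short simple root (B_2), and {alpha_1, alpha_3, alpha_4, alpha_5, alpha_6, alpha_8, alpha_9, alpha_10} form a chain of 7 nodes with one extra node attached to the third node from one end (E_8). A semisimple Lie algebra decomposes uniquely as the direct sum of simple ideals, one per connected component of its Dynkin diagram, so g ≅ B_2 ⊕ E_8 (dimension 10 + 248 = 258).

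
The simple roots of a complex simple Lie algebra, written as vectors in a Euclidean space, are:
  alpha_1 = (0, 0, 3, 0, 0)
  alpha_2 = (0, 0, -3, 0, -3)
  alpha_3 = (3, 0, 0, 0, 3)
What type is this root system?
Compute the Cartan integers a_ij = 2(alpha_i, alpha_j)/(alpha_j, alpha_j); the resulting 3x3 Cartan matrix is
[[2, -1, 0], [-2, 2, -1], [0, -1, 2]].
The roots have two lengths (squared-length ratio 2:1); the short ones are alpha_{1}. The associated Dynkin diagram is a chain of 3 nodes with a double edge at one end; the terminal node there is the unique short simple root (B_3), so the type is B_3 (the algebra so(7)).

B_3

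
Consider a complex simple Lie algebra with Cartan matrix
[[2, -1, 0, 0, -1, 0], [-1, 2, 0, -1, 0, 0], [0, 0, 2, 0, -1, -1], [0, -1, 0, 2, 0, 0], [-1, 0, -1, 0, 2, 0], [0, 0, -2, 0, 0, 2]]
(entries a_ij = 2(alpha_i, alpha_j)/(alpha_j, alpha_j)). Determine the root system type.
C_6

The matrix has rank 6 with 2's on the diagonal. Reading the off-diagonal entries as Dynkin edges (a single edge where a_ij = a_ji = -1; a double or triple edge where a_ij * a_ji = 2 or 3), the diagram is a chain of 6 nodes with a double edge at one end; the terminal node there is the unique long simple root (C_6). One simple-root ordering that puts it in standard form is (alpha_4, alpha_2, alpha_1, alpha_5, alpha_3, alpha_6). So the algebra is type C_6, i.e. sp(12).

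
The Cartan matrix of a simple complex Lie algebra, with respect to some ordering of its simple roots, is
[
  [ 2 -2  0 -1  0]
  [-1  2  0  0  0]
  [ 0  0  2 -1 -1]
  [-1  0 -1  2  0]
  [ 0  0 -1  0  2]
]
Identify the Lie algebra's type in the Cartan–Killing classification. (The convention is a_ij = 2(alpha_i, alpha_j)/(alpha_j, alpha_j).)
B_5 (so(11))

The matrix has rank 5 with 2's on the diagonal. Reading the off-diagonal entries as Dynkin edges (a single edge where a_ij = a_ji = -1; a double or triple edge where a_ij * a_ji = 2 or 3), the diagram is a chain of 5 nodes with a double edge at one end; the terminal node there is the unique short simple root (B_5). One simple-root ordering that puts it in standard form is (alpha_5, alpha_3, alpha_4, alpha_1, alpha_2). So the algebra is type B_5, i.e. so(11).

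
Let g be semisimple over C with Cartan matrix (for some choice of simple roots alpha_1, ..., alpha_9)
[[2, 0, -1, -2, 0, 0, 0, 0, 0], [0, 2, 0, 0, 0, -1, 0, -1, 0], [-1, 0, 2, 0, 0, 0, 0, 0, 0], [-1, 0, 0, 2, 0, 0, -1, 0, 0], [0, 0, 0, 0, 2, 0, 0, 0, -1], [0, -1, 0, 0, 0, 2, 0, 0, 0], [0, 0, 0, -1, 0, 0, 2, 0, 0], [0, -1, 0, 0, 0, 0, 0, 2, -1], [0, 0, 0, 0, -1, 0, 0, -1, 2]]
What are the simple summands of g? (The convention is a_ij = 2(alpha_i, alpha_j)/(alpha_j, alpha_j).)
The diagram associated to this matrix has two connected components: the simple roots {alpha_2, alpha_5, alpha_6, alpha_8, alpha_9} form a chain of 5 nodes with single edges (A_5), and {alpha_1, alpha_3, alpha_4, alpha_7} form a chain of 4 nodes with a double edge between the middle two (F_4). A semisimple Lie algebra decomposes uniquely as the direct sum of simple ideals, one per connected component of its Dynkin diagram, so g ≅ A_5 ⊕ F_4 (dimension 35 + 52 = 87).

A5 ⊕ F4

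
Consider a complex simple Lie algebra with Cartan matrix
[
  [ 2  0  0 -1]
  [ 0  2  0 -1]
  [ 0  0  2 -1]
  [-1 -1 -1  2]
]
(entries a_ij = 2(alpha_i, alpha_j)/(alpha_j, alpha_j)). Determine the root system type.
type D_4

The matrix has rank 4 with 2's on the diagonal. Reading the off-diagonal entries as Dynkin edges (a single edge where a_ij = a_ji = -1; a double or triple edge where a_ij * a_ji = 2 or 3), the diagram is a chain of 2 nodes with a fork of two nodes at one end (D_4). One simple-root ordering that puts it in standard form is (alpha_2, alpha_4, alpha_1, alpha_3). So the algebra is type D_4, i.e. so(8).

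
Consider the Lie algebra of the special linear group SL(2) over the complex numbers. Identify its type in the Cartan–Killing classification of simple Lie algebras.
This is sl(2), which has dimension 2^2 - 1 = 3 and rank 2 - 1 = 1 (a Cartan subalgebra is the diagonal traceless matrices). In the classification of classical Lie algebras, the special linear algebra sl(n+1) has type A_n; here n = 1, so the Dynkin diagram is a chain of 1 nodes with single edges (A_1). Hence the type is A_1.

type A_1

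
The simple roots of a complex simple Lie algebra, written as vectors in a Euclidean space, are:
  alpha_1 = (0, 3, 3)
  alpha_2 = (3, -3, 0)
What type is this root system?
type A_2

Compute the Cartan integers a_ij = 2(alpha_i, alpha_j)/(alpha_j, alpha_j); the resulting 2x2 Cartan matrix is
[[2, -1], [-1, 2]].
All simple roots have the same length, so the diagram is simply laced. The associated Dynkin diagram is a chain of 2 nodes with single edges (A_2), so the type is A_2 (the algebra sl(3)).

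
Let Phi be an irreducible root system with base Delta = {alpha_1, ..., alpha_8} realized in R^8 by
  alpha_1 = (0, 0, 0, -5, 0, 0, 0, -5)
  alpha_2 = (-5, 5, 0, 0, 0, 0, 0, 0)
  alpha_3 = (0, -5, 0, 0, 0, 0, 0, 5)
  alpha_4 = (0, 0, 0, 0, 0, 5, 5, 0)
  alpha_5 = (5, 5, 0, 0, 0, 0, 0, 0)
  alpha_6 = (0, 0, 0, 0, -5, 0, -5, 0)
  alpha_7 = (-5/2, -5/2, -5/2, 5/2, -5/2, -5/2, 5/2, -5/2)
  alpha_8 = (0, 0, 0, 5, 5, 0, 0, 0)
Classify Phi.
Compute the Cartan integers a_ij = 2(alpha_i, alpha_j)/(alpha_j, alpha_j); the resulting 8x8 Cartan matrix is
[[2, 0, -1, 0, 0, 0, 0, -1], [0, 2, -1, 0, 0, 0, 0, 0], [-1, -1, 2, 0, -1, 0, 0, 0], [0, 0, 0, 2, 0, -1, 0, 0], [0, 0, -1, 0, 2, 0, -1, 0], [0, 0, 0, -1, 0, 2, 0, -1], [0, 0, 0, 0, -1, 0, 2, 0], [-1, 0, 0, 0, 0, -1, 0, 2]].
All simple roots have the same length, so the diagram is simply laced. The associated Dynkin diagram is a chain of 7 nodes with one extra node attached to the third node from one end (E_8), so the type is E_8.

E_8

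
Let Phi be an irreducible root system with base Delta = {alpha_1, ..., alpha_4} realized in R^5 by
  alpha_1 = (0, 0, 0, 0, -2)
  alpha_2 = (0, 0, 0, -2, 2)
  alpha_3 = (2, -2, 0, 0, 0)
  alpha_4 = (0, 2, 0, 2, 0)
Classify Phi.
Compute the Cartan integers a_ij = 2(alpha_i, alpha_j)/(alpha_j, alpha_j); the resulting 4x4 Cartan matrix is
[[2, -1, 0, 0], [-2, 2, 0, -1], [0, 0, 2, -1], [0, -1, -1, 2]].
The roots have two lengths (squared-length ratio 2:1); the short ones are alpha_{1}. The associated Dynkin diagram is a chain of 4 nodes with a double edge at one end; the terminal node there is the unique short simple root (B_4), so the type is B_4 (the algebra so(9)).

type B_4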